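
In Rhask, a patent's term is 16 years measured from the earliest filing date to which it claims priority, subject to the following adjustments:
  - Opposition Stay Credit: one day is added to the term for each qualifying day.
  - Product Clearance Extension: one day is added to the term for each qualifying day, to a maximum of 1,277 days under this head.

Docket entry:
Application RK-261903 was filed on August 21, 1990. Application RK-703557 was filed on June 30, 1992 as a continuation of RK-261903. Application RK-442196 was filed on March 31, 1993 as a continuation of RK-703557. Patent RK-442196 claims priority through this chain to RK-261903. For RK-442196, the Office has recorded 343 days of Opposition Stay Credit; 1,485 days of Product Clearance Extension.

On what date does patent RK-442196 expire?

January 27, 2011

Earliest priority filing: 21 August 1990.
Base term: 21 August 1990 + 16 years → 21 August 2006.
Opposition Stay Credit: +343 days → 30 July 2007.
Product Clearance Extension: 1485 days claimed exceeds the 1277-day cap, so +1277 days → 27 January 2011.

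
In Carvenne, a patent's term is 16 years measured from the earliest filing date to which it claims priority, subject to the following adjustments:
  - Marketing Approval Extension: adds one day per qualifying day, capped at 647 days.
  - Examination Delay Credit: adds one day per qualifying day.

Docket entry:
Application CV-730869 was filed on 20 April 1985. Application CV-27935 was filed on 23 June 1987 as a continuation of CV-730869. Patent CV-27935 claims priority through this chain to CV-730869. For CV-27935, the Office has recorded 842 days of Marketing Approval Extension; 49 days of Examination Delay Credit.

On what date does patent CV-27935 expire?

2003-03-17

Earliest priority filing: 20 April 1985.
Base term: 20 April 1985 + 16 years → 20 April 2001.
Marketing Approval Extension: 842 days claimed exceeds the 647-day cap, so +647 days → 27 January 2003.
Examination Delay Credit: +49 days → 17 March 2003.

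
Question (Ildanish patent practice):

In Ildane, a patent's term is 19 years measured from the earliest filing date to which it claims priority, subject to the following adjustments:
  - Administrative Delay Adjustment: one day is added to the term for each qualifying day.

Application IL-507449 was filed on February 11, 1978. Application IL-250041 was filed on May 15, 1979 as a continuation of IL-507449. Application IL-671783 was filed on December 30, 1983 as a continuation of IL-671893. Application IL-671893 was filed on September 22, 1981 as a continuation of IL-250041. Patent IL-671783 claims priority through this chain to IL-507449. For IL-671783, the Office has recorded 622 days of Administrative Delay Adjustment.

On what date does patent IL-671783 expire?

Earliest priority filing: 11 February 1978.
Base term: 11 February 1978 + 19 years → 11 February 1997.
Administrative Delay Adjustment: +622 days → 26 October 1998.

October 26, 1998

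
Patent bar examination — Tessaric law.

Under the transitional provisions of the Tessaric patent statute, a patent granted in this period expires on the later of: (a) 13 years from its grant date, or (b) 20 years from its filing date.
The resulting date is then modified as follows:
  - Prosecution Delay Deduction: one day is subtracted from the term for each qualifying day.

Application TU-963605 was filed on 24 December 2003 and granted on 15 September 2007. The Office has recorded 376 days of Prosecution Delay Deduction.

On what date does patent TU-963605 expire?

(a) grant + 13 years → 15 September 2020.
(b) filing + 20 years → 24 December 2023.
Later of the two: 24 December 2023.
Prosecution Delay Deduction: −376 days → 13 December 2022.

2022-12-13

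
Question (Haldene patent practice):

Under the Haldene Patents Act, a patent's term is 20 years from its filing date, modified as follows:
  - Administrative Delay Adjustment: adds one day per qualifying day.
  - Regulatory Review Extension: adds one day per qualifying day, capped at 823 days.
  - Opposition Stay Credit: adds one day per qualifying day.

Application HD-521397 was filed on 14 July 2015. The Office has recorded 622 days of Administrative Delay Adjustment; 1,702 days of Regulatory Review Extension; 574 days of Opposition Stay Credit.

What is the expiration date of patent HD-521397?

January 22, 2041

Base term: filing date + 20 years → 14 July 2035.
Administrative Delay Adjustment: +622 days → 27 March 2037.
Regulatory Review Extension: 1702 days claimed exceeds the 823-day cap, so +823 days → 28 June 2039.
Opposition Stay Credit: +574 days → 22 January 2041.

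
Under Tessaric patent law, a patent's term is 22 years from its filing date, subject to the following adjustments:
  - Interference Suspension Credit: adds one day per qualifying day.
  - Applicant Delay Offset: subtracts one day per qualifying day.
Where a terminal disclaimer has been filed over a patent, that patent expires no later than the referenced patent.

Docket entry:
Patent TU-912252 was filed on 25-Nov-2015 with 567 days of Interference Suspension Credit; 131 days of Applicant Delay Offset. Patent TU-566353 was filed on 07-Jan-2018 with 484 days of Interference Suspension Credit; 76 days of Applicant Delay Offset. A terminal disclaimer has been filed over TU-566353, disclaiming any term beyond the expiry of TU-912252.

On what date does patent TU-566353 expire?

Natural term of TU-566353:
  Base: filing + 22 years → 7 January 2040.
  Interference Suspension Credit: +484 days → 5 May 2041.
  Applicant Delay Offset: −76 days → 18 February 2041.
Expiry of referenced patent TU-912252:
  Base: filing + 22 years → 25 November 2037.
  Interference Suspension Credit: +567 days → 15 June 2039.
  Applicant Delay Offset: −131 days → 4 February 2039.
Terminal disclaimer: TU-566353 expires on the earlier of 18 February 2041 and 4 February 2039.

2039-02-04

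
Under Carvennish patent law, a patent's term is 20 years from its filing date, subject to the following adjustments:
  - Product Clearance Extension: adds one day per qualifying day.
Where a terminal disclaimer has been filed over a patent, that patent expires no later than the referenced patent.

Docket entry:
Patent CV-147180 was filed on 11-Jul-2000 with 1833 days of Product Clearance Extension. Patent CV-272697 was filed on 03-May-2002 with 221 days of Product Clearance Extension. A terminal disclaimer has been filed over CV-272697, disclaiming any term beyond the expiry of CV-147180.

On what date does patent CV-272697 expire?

Natural term of CV-272697:
  Base: filing + 20 years → 3 May 2022.
  Product Clearance Extension: +221 days → 10 December 2022.
Expiry of referenced patent CV-147180:
  Base: filing + 20 years → 11 July 2020.
  Product Clearance Extension: +1833 days → 18 July 2025.
Terminal disclaimer: CV-272697 expires on the earlier of 10 December 2022 and 18 July 2025.

December 10, 2022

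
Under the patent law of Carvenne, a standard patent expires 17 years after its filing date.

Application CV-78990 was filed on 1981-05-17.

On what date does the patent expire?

Filing date + 17 years → 17 May 1998.

May 17, 1998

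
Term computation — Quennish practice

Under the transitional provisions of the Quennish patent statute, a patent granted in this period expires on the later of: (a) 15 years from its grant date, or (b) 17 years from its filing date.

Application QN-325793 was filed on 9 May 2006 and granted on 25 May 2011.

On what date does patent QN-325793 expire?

(a) grant + 15 years → 25 May 2026.
(b) filing + 17 years → 9 May 2023.
Later of the two: 25 May 2026.

May 25, 2026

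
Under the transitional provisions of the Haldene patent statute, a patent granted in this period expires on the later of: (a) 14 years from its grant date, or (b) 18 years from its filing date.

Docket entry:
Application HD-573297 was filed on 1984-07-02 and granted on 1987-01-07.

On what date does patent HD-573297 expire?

(a) grant + 14 years → 7 January 2001.
(b) filing + 18 years → 2 July 2002.
Later of the two: 2 July 2002.

July 2, 2002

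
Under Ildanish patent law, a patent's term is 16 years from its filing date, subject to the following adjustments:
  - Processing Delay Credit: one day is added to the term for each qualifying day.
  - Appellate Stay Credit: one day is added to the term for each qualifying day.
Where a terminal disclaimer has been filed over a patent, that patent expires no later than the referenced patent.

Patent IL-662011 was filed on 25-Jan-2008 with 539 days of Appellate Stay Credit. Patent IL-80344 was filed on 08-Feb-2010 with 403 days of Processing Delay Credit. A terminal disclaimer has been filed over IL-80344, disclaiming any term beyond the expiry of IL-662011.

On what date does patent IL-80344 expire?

2025-07-17

Natural term of IL-80344:
  Base: filing + 16 years → 8 February 2026.
  Processing Delay Credit: +403 days → 18 March 2027.
Expiry of referenced patent IL-662011:
  Base: filing + 16 years → 25 January 2024.
  Appellate Stay Credit: +539 days → 17 July 2025.
Terminal disclaimer: IL-80344 expires on the earlier of 18 March 2027 and 17 July 2025.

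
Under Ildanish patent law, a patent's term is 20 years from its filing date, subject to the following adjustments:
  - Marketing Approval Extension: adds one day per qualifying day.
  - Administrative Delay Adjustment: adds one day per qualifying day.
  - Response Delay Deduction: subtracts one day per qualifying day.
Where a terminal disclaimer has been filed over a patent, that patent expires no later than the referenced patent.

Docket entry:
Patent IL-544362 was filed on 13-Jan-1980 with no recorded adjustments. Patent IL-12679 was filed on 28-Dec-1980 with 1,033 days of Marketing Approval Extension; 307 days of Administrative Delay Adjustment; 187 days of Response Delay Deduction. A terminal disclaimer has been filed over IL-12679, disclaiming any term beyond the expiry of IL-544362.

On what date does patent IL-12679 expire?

January 13, 2000

Natural term of IL-12679:
  Base: filing + 20 years → 28 December 2000.
  Marketing Approval Extension: +1033 days → 27 October 2003.
  Administrative Delay Adjustment: +307 days → 29 August 2004.
  Response Delay Deduction: −187 days → 24 February 2004.
Expiry of referenced patent IL-544362:
  Base: filing + 20 years → 13 January 2000.
Terminal disclaimer: IL-12679 expires on the earlier of 24 February 2004 and 13 January 2000.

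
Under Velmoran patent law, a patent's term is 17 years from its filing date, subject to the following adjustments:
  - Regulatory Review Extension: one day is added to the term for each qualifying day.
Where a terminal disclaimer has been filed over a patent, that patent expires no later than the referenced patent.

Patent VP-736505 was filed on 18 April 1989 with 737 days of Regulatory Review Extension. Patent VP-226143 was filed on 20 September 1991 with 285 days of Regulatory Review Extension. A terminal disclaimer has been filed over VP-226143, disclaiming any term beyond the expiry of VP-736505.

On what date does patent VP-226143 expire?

Natural term of VP-226143:
  Base: filing + 17 years → 20 September 2008.
  Regulatory Review Extension: +285 days → 2 July 2009.
Expiry of referenced patent VP-736505:
  Base: filing + 17 years → 18 April 2006.
  Regulatory Review Extension: +737 days → 24 April 2008.
Terminal disclaimer: VP-226143 expires on the earlier of 2 July 2009 and 24 April 2008.

April 24, 2008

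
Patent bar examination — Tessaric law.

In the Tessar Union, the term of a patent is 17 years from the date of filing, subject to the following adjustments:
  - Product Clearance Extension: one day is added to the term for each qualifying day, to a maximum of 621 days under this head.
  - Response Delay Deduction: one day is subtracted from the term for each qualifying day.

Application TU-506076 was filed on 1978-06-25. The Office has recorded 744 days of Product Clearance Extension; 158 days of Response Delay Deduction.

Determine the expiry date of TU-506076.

Base term: filing date + 17 years → 25 June 1995.
Product Clearance Extension: 744 days claimed exceeds the 621-day cap, so +621 days → 7 March 1997.
Response Delay Deduction: −158 days → 30 September 1996.

September 30, 1996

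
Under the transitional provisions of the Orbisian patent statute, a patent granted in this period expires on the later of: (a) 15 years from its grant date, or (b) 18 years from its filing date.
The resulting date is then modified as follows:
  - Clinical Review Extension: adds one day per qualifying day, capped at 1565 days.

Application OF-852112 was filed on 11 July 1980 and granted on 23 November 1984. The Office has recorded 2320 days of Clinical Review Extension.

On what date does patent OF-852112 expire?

2004-03-06

(a) grant + 15 years → 23 November 1999.
(b) filing + 18 years → 11 July 1998.
Later of the two: 23 November 1999.
Clinical Review Extension: 2320 days claimed exceeds the 1565-day cap, so +1565 days → 6 March 2004.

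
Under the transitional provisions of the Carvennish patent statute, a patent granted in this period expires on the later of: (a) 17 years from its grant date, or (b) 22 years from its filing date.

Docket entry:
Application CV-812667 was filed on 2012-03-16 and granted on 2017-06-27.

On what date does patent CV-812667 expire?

2034-06-27

(a) grant + 17 years → 27 June 2034.
(b) filing + 22 years → 16 March 2034.
Later of the two: 27 June 2034.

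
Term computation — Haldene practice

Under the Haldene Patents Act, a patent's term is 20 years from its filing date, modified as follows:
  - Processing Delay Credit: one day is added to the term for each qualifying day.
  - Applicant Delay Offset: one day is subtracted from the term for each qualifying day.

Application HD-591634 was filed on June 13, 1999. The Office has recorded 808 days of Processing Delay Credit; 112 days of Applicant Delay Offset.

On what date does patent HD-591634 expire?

Base term: filing date + 20 years → 13 June 2019.
Processing Delay Credit: +808 days → 29 August 2021.
Applicant Delay Offset: −112 days → 9 May 2021.

2021-05-09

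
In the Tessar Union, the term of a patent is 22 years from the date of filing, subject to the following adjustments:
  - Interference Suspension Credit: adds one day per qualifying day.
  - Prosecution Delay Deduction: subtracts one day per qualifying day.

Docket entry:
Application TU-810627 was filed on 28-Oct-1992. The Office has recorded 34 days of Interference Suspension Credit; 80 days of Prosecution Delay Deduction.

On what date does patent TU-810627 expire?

September 12, 2014

Base term: filing date + 22 years → 28 October 2014.
Interference Suspension Credit: +34 days → 1 December 2014.
Prosecution Delay Deduction: −80 days → 12 September 2014.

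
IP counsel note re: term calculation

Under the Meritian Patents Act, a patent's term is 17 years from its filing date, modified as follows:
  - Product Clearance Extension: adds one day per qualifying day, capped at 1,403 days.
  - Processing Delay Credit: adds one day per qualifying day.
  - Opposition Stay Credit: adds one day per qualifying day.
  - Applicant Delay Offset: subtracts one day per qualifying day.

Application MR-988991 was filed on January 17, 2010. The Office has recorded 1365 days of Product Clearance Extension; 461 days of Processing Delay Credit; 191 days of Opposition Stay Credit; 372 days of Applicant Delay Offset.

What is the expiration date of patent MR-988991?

Base term: filing date + 17 years → 17 January 2027.
Product Clearance Extension: 1365 days (within the 1403-day cap) → +1365 days → 13 October 2030.
Processing Delay Credit: +461 days → 17 January 2032.
Opposition Stay Credit: +191 days → 26 July 2032.
Applicant Delay Offset: −372 days → 20 July 2031.

2031-07-20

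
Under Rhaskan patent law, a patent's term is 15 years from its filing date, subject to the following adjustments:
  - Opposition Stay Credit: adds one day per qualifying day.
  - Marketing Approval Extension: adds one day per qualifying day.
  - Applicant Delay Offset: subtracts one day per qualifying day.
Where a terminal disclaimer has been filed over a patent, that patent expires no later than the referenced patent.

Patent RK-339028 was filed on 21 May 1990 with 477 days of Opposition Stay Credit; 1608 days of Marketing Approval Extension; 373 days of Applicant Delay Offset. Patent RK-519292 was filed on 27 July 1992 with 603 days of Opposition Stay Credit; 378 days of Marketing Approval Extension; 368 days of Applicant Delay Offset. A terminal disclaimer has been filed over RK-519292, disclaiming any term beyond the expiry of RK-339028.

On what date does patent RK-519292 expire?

2009-03-31

Natural term of RK-519292:
  Base: filing + 15 years → 27 July 2007.
  Opposition Stay Credit: +603 days → 21 March 2009.
  Marketing Approval Extension: +378 days → 3 April 2010.
  Applicant Delay Offset: −368 days → 31 March 2009.
Expiry of referenced patent RK-339028:
  Base: filing + 15 years → 21 May 2005.
  Opposition Stay Credit: +477 days → 10 September 2006.
  Marketing Approval Extension: +1608 days → 4 February 2011.
  Applicant Delay Offset: −373 days → 27 January 2010.
Terminal disclaimer: RK-519292 expires on the earlier of 31 March 2009 and 27 January 2010.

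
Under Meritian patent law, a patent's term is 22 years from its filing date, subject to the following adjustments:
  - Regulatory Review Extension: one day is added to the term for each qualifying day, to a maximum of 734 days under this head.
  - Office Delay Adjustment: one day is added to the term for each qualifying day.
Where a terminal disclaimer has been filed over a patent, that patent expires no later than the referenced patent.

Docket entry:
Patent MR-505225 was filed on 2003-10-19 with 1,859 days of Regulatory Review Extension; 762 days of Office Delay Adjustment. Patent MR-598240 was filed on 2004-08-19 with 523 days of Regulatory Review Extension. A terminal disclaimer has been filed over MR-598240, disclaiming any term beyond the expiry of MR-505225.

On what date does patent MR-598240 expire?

Natural term of MR-598240:
  Base: filing + 22 years → 19 August 2026.
  Regulatory Review Extension: 523 days (within the 734-day cap) → +523 days → 24 January 2028.
Expiry of referenced patent MR-505225:
  Base: filing + 22 years → 19 October 2025.
  Regulatory Review Extension: 1859 days claimed exceeds the 734-day cap, so +734 days → 23 October 2027.
  Office Delay Adjustment: +762 days → 23 November 2029.
Terminal disclaimer: MR-598240 expires on the earlier of 24 January 2028 and 23 November 2029.

January 24, 2028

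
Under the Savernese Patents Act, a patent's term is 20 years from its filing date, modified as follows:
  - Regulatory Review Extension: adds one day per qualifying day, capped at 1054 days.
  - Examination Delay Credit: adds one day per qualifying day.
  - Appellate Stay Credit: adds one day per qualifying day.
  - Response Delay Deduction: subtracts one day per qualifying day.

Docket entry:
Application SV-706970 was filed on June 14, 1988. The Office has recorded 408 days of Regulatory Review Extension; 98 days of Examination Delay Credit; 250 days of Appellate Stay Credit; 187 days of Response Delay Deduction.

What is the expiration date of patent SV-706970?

2010-01-04

Base term: filing date + 20 years → 14 June 2008.
Regulatory Review Extension: 408 days (within the 1054-day cap) → +408 days → 27 July 2009.
Examination Delay Credit: +98 days → 2 November 2009.
Appellate Stay Credit: +250 days → 10 July 2010.
Response Delay Deduction: −187 days → 4 January 2010.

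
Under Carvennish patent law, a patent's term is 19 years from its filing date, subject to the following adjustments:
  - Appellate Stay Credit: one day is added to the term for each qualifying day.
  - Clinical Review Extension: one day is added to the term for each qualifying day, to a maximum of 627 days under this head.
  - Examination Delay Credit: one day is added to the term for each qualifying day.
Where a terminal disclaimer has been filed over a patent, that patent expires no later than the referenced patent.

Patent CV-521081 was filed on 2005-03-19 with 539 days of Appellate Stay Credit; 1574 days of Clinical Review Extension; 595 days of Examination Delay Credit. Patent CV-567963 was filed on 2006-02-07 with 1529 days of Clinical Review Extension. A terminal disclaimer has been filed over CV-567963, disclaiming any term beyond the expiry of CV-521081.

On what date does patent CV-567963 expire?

October 27, 2026

Natural term of CV-567963:
  Base: filing + 19 years → 7 February 2025.
  Clinical Review Extension: 1529 days claimed exceeds the 627-day cap, so +627 days → 27 October 2026.
Expiry of referenced patent CV-521081:
  Base: filing + 19 years → 19 March 2024.
  Appellate Stay Credit: +539 days → 9 September 2025.
  Clinical Review Extension: 1574 days claimed exceeds the 627-day cap, so +627 days → 29 May 2027.
  Examination Delay Credit: +595 days → 13 January 2029.
Terminal disclaimer: CV-567963 expires on the earlier of 27 October 2026 and 13 January 2029.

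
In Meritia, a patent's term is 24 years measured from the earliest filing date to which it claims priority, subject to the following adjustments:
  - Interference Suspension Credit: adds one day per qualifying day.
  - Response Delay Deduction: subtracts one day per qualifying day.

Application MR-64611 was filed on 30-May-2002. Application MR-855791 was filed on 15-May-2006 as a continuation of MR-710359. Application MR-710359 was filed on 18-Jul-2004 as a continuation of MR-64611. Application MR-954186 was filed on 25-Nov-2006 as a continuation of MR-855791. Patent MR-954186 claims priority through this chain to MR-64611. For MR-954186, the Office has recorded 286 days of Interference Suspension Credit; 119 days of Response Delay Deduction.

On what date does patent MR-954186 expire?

2026-11-13

Earliest priority filing: 30 May 2002.
Base term: 30 May 2002 + 24 years → 30 May 2026.
Interference Suspension Credit: +286 days → 12 March 2027.
Response Delay Deduction: −119 days → 13 November 2026.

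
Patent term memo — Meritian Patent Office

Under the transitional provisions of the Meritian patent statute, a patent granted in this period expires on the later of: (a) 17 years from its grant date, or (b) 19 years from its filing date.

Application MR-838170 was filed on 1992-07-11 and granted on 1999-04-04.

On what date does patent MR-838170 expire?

(a) grant + 17 years → 4 April 2016.
(b) filing + 19 years → 11 July 2011.
Later of the two: 4 April 2016.

2016-04-04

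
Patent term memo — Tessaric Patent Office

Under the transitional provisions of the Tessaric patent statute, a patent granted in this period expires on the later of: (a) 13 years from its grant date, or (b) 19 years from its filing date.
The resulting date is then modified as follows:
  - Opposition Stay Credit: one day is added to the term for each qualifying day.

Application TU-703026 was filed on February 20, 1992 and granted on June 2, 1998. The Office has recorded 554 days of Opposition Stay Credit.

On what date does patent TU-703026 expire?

(a) grant + 13 years → 2 June 2011.
(b) filing + 19 years → 20 February 2011.
Later of the two: 2 June 2011.
Opposition Stay Credit: +554 days → 7 December 2012.

December 7, 2012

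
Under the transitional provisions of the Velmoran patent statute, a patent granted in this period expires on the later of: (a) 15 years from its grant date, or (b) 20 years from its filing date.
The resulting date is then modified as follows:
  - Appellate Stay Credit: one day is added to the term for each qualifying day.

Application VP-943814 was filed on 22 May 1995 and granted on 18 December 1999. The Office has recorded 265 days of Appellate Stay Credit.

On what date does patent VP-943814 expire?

2016-02-11

(a) grant + 15 years → 18 December 2014.
(b) filing + 20 years → 22 May 2015.
Later of the two: 22 May 2015.
Appellate Stay Credit: +265 days → 11 February 2016.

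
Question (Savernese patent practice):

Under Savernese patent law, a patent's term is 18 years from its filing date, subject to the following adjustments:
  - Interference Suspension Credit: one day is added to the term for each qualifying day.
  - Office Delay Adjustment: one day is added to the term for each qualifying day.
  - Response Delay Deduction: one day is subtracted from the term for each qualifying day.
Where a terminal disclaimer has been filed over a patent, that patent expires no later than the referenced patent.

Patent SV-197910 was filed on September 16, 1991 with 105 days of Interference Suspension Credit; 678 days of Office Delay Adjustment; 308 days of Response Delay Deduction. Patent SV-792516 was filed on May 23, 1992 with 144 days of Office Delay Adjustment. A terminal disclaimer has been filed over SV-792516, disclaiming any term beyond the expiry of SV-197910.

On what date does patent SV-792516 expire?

Natural term of SV-792516:
  Base: filing + 18 years → 23 May 2010.
  Office Delay Adjustment: +144 days → 14 October 2010.
Expiry of referenced patent SV-197910:
  Base: filing + 18 years → 16 September 2009.
  Interference Suspension Credit: +105 days → 30 December 2009.
  Office Delay Adjustment: +678 days → 8 November 2011.
  Response Delay Deduction: −308 days → 4 January 2011.
Terminal disclaimer: SV-792516 expires on the earlier of 14 October 2010 and 4 January 2011.

2010-10-14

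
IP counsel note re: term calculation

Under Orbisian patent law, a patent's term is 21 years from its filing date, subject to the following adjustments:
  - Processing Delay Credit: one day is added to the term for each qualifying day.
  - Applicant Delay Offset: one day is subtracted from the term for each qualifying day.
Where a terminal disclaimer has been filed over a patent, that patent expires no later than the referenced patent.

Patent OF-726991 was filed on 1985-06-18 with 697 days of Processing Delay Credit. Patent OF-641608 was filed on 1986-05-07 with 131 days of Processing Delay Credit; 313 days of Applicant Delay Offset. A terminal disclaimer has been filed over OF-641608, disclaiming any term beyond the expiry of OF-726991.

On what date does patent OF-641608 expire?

Natural term of OF-641608:
  Base: filing + 21 years → 7 May 2007.
  Processing Delay Credit: +131 days → 15 September 2007.
  Applicant Delay Offset: −313 days → 6 November 2006.
Expiry of referenced patent OF-726991:
  Base: filing + 21 years → 18 June 2006.
  Processing Delay Credit: +697 days → 15 May 2008.
Terminal disclaimer: OF-641608 expires on the earlier of 6 November 2006 and 15 May 2008.

November 6, 2006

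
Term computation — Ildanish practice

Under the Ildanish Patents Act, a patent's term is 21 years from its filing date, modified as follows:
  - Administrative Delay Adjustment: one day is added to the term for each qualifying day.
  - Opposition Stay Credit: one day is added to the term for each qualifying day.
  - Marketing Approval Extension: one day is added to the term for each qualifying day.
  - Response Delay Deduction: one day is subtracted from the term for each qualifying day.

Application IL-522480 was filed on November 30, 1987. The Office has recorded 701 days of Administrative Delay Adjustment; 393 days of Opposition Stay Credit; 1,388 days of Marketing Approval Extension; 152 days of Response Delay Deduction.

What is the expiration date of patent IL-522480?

Base term: filing date + 21 years → 30 November 2008.
Administrative Delay Adjustment: +701 days → 1 November 2010.
Opposition Stay Credit: +393 days → 29 November 2011.
Marketing Approval Extension: +1388 days → 17 September 2015.
Response Delay Deduction: −152 days → 18 April 2015.

2015-04-18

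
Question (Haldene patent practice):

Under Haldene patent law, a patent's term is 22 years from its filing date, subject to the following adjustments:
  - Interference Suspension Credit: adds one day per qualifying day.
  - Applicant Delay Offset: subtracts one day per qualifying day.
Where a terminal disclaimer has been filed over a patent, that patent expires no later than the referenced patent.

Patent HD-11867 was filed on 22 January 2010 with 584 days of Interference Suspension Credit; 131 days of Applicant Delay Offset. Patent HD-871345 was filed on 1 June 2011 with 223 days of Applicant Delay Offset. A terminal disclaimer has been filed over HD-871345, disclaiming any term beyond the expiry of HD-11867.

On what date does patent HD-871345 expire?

2032-10-21

Natural term of HD-871345:
  Base: filing + 22 years → 1 June 2033.
  Applicant Delay Offset: −223 days → 21 October 2032.
Expiry of referenced patent HD-11867:
  Base: filing + 22 years → 22 January 2032.
  Interference Suspension Credit: +584 days → 28 August 2033.
  Applicant Delay Offset: −131 days → 19 April 2033.
Terminal disclaimer: HD-871345 expires on the earlier of 21 October 2032 and 19 April 2033.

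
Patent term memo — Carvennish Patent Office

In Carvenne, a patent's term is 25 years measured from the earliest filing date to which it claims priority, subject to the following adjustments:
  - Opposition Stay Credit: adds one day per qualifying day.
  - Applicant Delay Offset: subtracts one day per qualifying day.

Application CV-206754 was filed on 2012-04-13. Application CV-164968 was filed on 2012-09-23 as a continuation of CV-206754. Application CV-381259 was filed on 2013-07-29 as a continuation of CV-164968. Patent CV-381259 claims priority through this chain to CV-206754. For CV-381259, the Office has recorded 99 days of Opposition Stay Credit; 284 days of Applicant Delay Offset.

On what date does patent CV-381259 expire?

Earliest priority filing: 13 April 2012.
Base term: 13 April 2012 + 25 years → 13 April 2037.
Opposition Stay Credit: +99 days → 21 July 2037.
Applicant Delay Offset: −284 days → 10 October 2036.

October 10, 2036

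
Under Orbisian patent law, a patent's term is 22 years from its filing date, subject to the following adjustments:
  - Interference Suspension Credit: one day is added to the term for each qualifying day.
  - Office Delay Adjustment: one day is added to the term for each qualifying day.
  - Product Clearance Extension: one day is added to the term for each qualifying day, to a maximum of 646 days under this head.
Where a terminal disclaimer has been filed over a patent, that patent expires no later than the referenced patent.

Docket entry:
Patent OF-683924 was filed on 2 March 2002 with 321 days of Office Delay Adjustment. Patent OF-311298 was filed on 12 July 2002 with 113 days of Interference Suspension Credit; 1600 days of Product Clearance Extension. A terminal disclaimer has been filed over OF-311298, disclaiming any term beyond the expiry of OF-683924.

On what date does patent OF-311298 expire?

2025-01-17

Natural term of OF-311298:
  Base: filing + 22 years → 12 July 2024.
  Interference Suspension Credit: +113 days → 2 November 2024.
  Product Clearance Extension: 1600 days claimed exceeds the 646-day cap, so +646 days → 10 August 2026.
Expiry of referenced patent OF-683924:
  Base: filing + 22 years → 2 March 2024.
  Office Delay Adjustment: +321 days → 17 January 2025.
Terminal disclaimer: OF-311298 expires on the earlier of 10 August 2026 and 17 January 2025.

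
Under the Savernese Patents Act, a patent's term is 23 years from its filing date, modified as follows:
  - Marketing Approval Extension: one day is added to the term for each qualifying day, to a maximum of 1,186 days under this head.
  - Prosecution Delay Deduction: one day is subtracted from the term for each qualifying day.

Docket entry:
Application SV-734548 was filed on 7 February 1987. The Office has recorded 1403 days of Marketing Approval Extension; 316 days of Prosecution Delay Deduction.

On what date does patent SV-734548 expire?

Base term: filing date + 23 years → 7 February 2010.
Marketing Approval Extension: 1403 days claimed exceeds the 1186-day cap, so +1186 days → 8 May 2013.
Prosecution Delay Deduction: −316 days → 26 June 2012.

2012-06-26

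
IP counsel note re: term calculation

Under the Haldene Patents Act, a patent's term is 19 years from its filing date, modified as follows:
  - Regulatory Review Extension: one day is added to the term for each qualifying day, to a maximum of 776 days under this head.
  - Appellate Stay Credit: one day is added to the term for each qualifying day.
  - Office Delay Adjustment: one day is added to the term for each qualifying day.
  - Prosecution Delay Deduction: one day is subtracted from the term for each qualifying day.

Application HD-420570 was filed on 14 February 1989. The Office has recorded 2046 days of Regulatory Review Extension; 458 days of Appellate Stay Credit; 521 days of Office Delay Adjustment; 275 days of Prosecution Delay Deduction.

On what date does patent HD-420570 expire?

2012-03-04

Base term: filing date + 19 years → 14 February 2008.
Regulatory Review Extension: 2046 days claimed exceeds the 776-day cap, so +776 days → 31 March 2010.
Appellate Stay Credit: +458 days → 2 July 2011.
Office Delay Adjustment: +521 days → 4 December 2012.
Prosecution Delay Deduction: −275 days → 4 March 2012.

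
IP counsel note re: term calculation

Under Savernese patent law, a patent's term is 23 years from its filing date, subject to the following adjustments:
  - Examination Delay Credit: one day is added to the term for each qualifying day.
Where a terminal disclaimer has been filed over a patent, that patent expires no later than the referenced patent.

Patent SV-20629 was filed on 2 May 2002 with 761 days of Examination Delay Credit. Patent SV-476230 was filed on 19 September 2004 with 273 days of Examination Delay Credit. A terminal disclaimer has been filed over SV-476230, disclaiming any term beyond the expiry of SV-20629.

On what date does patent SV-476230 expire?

Natural term of SV-476230:
  Base: filing + 23 years → 19 September 2027.
  Examination Delay Credit: +273 days → 18 June 2028.
Expiry of referenced patent SV-20629:
  Base: filing + 23 years → 2 May 2025.
  Examination Delay Credit: +761 days → 2 June 2027.
Terminal disclaimer: SV-476230 expires on the earlier of 18 June 2028 and 2 June 2027.

June 2, 2027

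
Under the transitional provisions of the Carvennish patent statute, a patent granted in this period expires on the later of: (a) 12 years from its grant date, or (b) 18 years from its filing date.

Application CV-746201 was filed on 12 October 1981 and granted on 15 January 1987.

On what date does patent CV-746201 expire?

(a) grant + 12 years → 15 January 1999.
(b) filing + 18 years → 12 October 1999.
Later of the two: 12 October 1999.

1999-10-12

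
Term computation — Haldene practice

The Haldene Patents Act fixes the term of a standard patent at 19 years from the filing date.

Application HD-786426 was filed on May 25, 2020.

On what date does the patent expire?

2039-05-25

Filing date + 19 years → 25 May 2039.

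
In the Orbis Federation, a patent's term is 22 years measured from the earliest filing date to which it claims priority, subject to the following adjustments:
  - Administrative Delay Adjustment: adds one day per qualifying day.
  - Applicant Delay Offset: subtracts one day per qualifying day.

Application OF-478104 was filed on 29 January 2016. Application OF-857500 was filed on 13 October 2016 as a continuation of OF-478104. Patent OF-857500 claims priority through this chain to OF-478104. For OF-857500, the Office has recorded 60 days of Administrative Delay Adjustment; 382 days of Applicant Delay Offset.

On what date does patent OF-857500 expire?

Earliest priority filing: 29 January 2016.
Base term: 29 January 2016 + 22 years → 29 January 2038.
Administrative Delay Adjustment: +60 days → 30 March 2038.
Applicant Delay Offset: −382 days → 13 March 2037.

March 13, 2037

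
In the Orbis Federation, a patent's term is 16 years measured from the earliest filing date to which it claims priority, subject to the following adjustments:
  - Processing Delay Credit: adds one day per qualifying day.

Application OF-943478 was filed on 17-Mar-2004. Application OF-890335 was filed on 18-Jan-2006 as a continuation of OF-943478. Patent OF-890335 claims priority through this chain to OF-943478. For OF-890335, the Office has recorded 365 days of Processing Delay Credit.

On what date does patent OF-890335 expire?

March 17, 2021

Earliest priority filing: 17 March 2004.
Base term: 17 March 2004 + 16 years → 17 March 2020.
Processing Delay Credit: +365 days → 17 March 2021.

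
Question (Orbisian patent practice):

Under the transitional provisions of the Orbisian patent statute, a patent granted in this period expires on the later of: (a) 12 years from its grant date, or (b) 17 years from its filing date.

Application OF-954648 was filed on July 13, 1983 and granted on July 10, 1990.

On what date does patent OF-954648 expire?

2002-07-10

(a) grant + 12 years → 10 July 2002.
(b) filing + 17 years → 13 July 2000.
Later of the two: 10 July 2002.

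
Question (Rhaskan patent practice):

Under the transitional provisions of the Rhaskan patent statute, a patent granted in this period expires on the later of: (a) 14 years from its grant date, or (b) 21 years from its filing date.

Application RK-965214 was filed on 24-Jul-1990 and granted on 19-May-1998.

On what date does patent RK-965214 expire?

May 19, 2012

(a) grant + 14 years → 19 May 2012.
(b) filing + 21 years → 24 July 2011.
Later of the two: 19 May 2012.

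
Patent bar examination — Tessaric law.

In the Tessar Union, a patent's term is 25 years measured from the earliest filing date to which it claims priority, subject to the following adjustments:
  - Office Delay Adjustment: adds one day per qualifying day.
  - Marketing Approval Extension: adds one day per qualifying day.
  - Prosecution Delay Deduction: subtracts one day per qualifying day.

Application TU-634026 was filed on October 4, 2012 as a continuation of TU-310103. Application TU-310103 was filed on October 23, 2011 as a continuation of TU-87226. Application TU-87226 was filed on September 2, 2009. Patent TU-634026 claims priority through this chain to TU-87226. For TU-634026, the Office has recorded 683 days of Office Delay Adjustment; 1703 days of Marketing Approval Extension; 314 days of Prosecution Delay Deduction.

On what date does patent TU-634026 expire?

2040-05-05

Earliest priority filing: 2 September 2009.
Base term: 2 September 2009 + 25 years → 2 September 2034.
Office Delay Adjustment: +683 days → 16 July 2036.
Marketing Approval Extension: +1703 days → 15 March 2041.
Prosecution Delay Deduction: −314 days → 5 May 2040.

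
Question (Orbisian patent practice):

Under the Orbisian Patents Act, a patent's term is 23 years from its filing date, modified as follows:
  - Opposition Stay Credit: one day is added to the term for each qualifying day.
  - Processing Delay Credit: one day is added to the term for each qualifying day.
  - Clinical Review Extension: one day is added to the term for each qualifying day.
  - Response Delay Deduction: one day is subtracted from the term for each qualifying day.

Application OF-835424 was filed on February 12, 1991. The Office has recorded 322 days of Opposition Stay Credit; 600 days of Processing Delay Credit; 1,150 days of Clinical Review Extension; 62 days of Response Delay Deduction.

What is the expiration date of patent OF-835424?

2019-08-15

Base term: filing date + 23 years → 12 February 2014.
Opposition Stay Credit: +322 days → 31 December 2014.
Processing Delay Credit: +600 days → 22 August 2016.
Clinical Review Extension: +1150 days → 16 October 2019.
Response Delay Deduction: −62 days → 15 August 2019.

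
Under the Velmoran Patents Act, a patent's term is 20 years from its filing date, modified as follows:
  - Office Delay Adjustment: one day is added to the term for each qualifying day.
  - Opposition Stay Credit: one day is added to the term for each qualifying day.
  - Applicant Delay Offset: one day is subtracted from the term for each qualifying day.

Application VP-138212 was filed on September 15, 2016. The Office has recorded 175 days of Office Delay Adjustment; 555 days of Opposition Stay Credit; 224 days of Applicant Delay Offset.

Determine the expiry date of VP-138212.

Base term: filing date + 20 years → 15 September 2036.
Office Delay Adjustment: +175 days → 9 March 2037.
Opposition Stay Credit: +555 days → 15 September 2038.
Applicant Delay Offset: −224 days → 3 February 2038.

2038-02-03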